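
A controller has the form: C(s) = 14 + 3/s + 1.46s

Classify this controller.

This is a Proportional-Integral-Derivative (PID) controller.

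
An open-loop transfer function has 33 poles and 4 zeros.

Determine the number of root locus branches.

Root locus has n branches where n = number of poles = 33.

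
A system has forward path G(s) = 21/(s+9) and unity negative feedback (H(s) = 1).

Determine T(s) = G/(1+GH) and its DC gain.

T(s) = G/(1+GH) = [21/(s+9)] / [1 + 21/(s+9)] = 21/(s+9+21) = 21/(s+30). DC gain = 21/30 = 0.7.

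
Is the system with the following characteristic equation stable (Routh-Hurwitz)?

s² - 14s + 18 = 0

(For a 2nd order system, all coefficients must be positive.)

Coefficients: 1, -14, 18. b=-14 not positive, so system is unstable.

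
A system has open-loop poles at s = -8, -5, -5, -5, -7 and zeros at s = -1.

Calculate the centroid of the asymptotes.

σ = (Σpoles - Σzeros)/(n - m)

σ = (Σpoles - Σzeros)/(n - m) = (-30 - (-1))/(5 - 1) = -29/4 = -7.25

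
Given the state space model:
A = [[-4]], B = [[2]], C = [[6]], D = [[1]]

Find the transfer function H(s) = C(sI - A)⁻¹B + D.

(sI - A)⁻¹ = 1/(s + 4). H(s) = 6×2/(s + 4) + 1 = (s + 16)/(s + 4).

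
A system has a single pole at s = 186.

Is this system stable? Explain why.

Pole at s = 186 is in the right half-plane. Unstable.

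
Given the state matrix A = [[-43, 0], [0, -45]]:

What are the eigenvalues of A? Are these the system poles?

For diagonal matrix, eigenvalues are diagonal entries: λ₁ = -43, λ₂ = -45. Eigenvalues of A = system poles.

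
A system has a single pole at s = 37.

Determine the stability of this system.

Pole at s = 37 is in the right half-plane. Unstable.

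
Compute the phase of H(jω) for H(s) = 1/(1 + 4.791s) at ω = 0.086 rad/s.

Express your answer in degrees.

Phase = -arctan(ωτ) = -arctan(0.086 × 4.791) = -22.4°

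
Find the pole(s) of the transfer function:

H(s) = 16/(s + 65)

Pole is where denominator = 0: s + 65 = 0, so s = -65.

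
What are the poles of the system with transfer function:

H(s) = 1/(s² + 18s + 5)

Discriminant = 18² - 4×1×5 = 324 - 20 = 304 > 0, so two distinct real poles. Using quadratic formula: s = (-18 ± √304)/(2×1) = (-18 ± √304)/2, with √304 ≈ 17.4356. s₁ ≈ -0.2822, s₂ ≈ -17.7178. Poles: s₁ = -0.2822, s₂ = -17.7178.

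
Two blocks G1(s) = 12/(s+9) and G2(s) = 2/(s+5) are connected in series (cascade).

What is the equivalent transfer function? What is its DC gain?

Series: multiply transfer functions. G_eq = 12/(s+9) × 2/(s+5) = 24/((s+9)(s+5)). DC gain = 24/(9×5) = 0.5333.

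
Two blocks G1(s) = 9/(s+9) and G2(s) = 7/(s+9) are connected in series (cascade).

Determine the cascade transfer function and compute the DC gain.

Series: multiply transfer functions. G_eq = 9/(s+9) × 7/(s+9) = 63/((s+9)(s+9)). DC gain = 63/(9×9) = 0.7778.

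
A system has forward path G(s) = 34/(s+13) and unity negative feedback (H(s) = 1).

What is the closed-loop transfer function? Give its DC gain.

T(s) = G/(1+GH) = [34/(s+13)] / [1 + 34/(s+13)] = 34/(s+13+34) = 34/(s+47). DC gain = 34/47 = 0.7234.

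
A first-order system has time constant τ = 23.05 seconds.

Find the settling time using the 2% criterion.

For first-order system, 2% settling time ≈ 4τ = 4 × 23.05 = 92.2 s.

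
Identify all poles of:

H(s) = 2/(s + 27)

Pole is where denominator = 0: s + 27 = 0, so s = -27.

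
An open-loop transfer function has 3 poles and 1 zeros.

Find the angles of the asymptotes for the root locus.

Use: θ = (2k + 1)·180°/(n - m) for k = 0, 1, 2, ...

n - m = 3 - 1 = 2. Angles: θk = (2k + 1)·180°/2 = 90°, 270°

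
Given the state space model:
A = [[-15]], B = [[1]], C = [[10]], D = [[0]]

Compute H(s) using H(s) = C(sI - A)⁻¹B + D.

(sI - A)⁻¹ = 1/(s + 15). H(s) = 10 × 1/(s + 15) + 0 = 10/(s + 15).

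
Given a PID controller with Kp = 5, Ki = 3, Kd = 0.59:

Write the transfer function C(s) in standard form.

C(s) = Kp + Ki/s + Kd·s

Substituting values: C(s) = 5 + 3/s + 0.59s = (0.59s² + 5s + 3)/s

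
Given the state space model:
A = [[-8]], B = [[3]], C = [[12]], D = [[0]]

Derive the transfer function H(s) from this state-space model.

(sI - A)⁻¹ = 1/(s + 8). H(s) = 12 × 3/(s + 8) + 0 = 36/(s + 8).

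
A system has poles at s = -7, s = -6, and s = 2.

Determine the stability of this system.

Pole(s) at s = 2 are not in the left half-plane. System is unstable.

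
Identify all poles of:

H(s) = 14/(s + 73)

Pole is where denominator = 0: s + 73 = 0, so s = -73.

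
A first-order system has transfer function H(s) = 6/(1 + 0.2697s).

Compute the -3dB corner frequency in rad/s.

Corner frequency = 1/τ = 1/0.2697 = 3.708 rad/s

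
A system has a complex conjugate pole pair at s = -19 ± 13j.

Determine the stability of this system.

Real part of poles is -19 (< 0, left half-plane). Stable.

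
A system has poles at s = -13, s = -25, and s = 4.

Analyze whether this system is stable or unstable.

Pole(s) at s = 4 are not in the left half-plane. System is unstable.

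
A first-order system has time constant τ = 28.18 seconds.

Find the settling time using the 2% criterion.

For first-order system, 2% settling time ≈ 4τ = 4 × 28.18 = 112.72 s.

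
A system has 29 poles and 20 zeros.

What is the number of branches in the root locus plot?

Root locus has n branches where n = number of poles = 29.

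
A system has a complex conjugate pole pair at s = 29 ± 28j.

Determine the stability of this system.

Real part of poles is 29 (> 0, right half-plane). Unstable.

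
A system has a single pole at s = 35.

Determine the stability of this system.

Pole at s = 35 is in the right half-plane. Unstable.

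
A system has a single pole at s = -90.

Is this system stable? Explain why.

Pole at s = -90 is in the left half-plane. Stable.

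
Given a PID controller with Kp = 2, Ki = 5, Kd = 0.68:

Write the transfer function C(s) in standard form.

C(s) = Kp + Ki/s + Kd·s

Substituting values: C(s) = 2 + 5/s + 0.68s = (0.68s² + 2s + 5)/s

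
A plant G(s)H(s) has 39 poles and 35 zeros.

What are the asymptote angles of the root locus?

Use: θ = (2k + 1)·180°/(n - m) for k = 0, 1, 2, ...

n - m = 39 - 35 = 4. Angles: θk = (2k + 1)·180°/4 = 45°, 135°, 225°, 315°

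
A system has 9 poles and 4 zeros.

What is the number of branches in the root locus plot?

Root locus has n branches where n = number of poles = 9.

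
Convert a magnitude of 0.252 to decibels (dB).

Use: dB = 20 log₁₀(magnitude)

dB = 20 log₁₀(0.252) = -12.0 dB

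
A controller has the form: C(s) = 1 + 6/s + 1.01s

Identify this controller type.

This is a Proportional-Integral-Derivative (PID) controller.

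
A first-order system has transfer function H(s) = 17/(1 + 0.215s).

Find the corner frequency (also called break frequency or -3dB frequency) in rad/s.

Corner frequency = 1/τ = 1/0.215 = 4.651 rad/s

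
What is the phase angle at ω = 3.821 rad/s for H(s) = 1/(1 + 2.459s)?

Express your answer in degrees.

Phase = -arctan(ωτ) = -arctan(3.821 × 2.459) = -83.9°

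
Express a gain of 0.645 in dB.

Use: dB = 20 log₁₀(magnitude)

dB = 20 log₁₀(0.645) = -3.8 dB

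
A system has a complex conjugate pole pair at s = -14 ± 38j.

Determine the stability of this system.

Real part of poles is -14 (< 0, left half-plane). Stable.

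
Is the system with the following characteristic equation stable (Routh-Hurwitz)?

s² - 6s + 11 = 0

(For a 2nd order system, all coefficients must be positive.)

Coefficients: 1, -6, 11. b=-6 not positive, so system is unstable.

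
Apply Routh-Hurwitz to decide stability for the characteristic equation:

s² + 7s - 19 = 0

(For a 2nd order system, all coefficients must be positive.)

Coefficients: 1, 7, -19. c=-19 not positive, so system is unstable.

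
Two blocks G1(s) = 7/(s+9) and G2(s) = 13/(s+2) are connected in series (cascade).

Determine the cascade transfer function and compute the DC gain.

Series: multiply transfer functions. G_eq = 7/(s+9) × 13/(s+2) = 91/((s+9)(s+2)). DC gain = 91/(9×2) = 5.0556.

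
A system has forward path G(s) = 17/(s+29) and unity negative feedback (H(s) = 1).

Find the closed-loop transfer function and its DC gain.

T(s) = G/(1+GH) = [17/(s+29)] / [1 + 17/(s+29)] = 17/(s+29+17) = 17/(s+46). DC gain = 17/46 = 0.3696.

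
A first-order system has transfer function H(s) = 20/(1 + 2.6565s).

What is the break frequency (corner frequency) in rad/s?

Corner frequency = 1/τ = 1/2.6565 = 0.376 rad/s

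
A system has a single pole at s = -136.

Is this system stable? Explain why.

Pole at s = -136 is in the left half-plane. Stable.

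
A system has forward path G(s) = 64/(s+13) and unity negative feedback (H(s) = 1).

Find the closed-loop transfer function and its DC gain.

T(s) = G/(1+GH) = [64/(s+13)] / [1 + 64/(s+13)] = 64/(s+13+64) = 64/(s+77). DC gain = 64/77 = 0.8312.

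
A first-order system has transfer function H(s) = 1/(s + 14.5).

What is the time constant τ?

For H(s) = 1/(s + 1/τ), the pole is at -1/τ = -14.5, so τ = 1/14.5 = 0.0690 s.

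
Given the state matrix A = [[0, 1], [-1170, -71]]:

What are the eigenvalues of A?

det(A - λI) = λ² - (-71)λ + 1170 = (λ - (-26))(λ - (-45)). Eigenvalues: -26, -45.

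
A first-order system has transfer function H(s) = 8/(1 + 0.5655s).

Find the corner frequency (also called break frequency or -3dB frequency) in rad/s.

Corner frequency = 1/τ = 1/0.5655 = 1.768 rad/s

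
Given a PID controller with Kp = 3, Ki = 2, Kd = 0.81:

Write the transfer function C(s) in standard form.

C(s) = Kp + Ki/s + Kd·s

Substituting values: C(s) = 3 + 2/s + 0.81s = (0.81s² + 3s + 2)/s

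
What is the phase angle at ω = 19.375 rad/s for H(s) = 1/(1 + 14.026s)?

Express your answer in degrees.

Phase = -arctan(ωτ) = -arctan(19.375 × 14.026) = -89.8°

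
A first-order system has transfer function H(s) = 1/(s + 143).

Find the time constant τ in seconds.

For H(s) = 1/(s + 1/τ), the pole is at -1/τ = -143, so τ = 1/143 = 0.0070 s.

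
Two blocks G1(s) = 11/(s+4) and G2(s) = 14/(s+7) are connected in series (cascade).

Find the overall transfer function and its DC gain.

Series: multiply transfer functions. G_eq = 11/(s+4) × 14/(s+7) = 154/((s+4)(s+7)). DC gain = 154/(4×7) = 5.5.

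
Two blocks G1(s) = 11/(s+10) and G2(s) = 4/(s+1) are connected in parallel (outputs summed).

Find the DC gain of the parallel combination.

Parallel: G_eq = G1 + G2. DC gain = G1(0) + G2(0) = 11/10 + 4/1 = 1.1 + 4 = 5.1.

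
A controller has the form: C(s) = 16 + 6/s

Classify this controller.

This is a Proportional-Integral (PI) controller.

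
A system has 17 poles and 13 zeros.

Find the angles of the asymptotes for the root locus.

n - m = 17 - 13 = 4. Angles: θk = (2k + 1)·180°/4 = 45°, 135°, 225°, 315°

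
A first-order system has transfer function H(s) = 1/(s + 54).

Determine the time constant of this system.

For H(s) = 1/(s + 1/τ), the pole is at -1/τ = -54, so τ = 1/54 = 0.0185 s.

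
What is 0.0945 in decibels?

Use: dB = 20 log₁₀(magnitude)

dB = 20 log₁₀(0.0945) = -20.5 dB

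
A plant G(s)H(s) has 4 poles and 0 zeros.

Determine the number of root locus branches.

Root locus has n branches where n = number of poles = 4.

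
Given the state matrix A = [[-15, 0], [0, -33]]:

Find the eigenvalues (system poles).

For diagonal matrix, eigenvalues are diagonal entries: λ₁ = -15, λ₂ = -33.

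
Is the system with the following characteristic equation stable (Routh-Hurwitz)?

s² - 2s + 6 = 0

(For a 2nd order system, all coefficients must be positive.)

Coefficients: 1, -2, 6. b=-2 not positive, so system is unstable.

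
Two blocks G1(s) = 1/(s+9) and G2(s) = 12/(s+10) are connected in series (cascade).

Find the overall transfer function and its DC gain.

Series: multiply transfer functions. G_eq = 1/(s+9) × 12/(s+10) = 12/((s+9)(s+10)). DC gain = 12/(9×10) = 0.1333.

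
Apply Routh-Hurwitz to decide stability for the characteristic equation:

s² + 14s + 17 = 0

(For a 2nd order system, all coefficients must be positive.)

Coefficients: 1, 14, 17. All positive, so system is stable.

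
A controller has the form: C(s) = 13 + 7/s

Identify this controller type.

This is a Proportional-Integral (PI) controller.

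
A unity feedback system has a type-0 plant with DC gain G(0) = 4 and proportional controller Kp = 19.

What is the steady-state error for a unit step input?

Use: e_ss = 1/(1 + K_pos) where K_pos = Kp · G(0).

K_pos = Kp · G(0) = 19 × 4 = 76. e_ss = 1/(1 + 76) = 0.0130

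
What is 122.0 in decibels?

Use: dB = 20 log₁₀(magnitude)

dB = 20 log₁₀(122.0) = 41.7 dB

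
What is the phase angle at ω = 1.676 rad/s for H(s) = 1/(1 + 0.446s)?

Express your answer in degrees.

Phase = -arctan(ωτ) = -arctan(1.676 × 0.446) = -36.8°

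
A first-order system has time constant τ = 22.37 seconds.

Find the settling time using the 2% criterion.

For first-order system, 2% settling time ≈ 4τ = 4 × 22.37 = 89.48 s.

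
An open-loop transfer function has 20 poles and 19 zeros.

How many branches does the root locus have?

Root locus has n branches where n = number of poles = 20.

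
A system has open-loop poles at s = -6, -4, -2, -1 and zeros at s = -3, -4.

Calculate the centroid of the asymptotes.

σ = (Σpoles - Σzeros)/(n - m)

σ = (Σpoles - Σzeros)/(n - m) = (-13 - (-7))/(4 - 2) = -6/2 = -3.0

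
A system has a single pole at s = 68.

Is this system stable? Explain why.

Pole at s = 68 is in the right half-plane. Unstable.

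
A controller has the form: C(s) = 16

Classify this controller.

This is a Proportional (P) controller.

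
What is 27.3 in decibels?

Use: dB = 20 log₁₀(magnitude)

dB = 20 log₁₀(27.3) = 28.7 dB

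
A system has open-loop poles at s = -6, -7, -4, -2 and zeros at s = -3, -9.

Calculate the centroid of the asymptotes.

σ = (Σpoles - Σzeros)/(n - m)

σ = (Σpoles - Σzeros)/(n - m) = (-19 - (-12))/(4 - 2) = -7/2 = -3.5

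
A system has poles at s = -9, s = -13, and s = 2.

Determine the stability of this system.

Pole(s) at s = 2 are not in the left half-plane. System is unstable.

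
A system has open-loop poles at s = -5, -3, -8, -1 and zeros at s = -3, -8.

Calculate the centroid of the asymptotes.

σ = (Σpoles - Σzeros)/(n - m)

σ = (Σpoles - Σzeros)/(n - m) = (-17 - (-11))/(4 - 2) = -6/2 = -3.0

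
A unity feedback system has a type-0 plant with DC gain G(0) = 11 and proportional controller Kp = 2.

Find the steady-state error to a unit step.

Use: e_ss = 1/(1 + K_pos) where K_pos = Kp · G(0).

K_pos = Kp · G(0) = 2 × 11 = 22. e_ss = 1/(1 + 22) = 0.0435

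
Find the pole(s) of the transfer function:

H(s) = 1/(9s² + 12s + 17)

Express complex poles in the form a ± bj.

Discriminant = 12² - 4×9×17 = 144 - 612 = -468 < 0, so the poles are a complex conjugate pair s = (-12 ± j√468)/(2×9). Real part = -12/(2×9) = -12/18 ≈ -0.6667; imaginary part = ±√468/(2×9) ≈ 1.2019. Poles: s = -0.6667 ± 1.2019j.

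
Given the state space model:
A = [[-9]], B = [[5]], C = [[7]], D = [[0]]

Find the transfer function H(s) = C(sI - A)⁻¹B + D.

(sI - A)⁻¹ = 1/(s + 9). H(s) = 7 × 5/(s + 9) + 0 = 35/(s + 9).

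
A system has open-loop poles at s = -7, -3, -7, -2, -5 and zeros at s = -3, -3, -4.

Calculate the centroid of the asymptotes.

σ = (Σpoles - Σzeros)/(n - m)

σ = (Σpoles - Σzeros)/(n - m) = (-24 - (-10))/(5 - 3) = -14/2 = -7.0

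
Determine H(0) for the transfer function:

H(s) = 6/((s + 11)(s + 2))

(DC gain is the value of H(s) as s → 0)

DC gain = H(0) = 6/(11 × 2) = 6/22 = 0.2727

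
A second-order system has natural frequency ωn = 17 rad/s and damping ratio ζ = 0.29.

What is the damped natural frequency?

ωd = ωn√(1 - ζ²) = 17√(1 - 0.29²) = 16.27 rad/s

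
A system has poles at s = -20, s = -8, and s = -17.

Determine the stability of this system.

All poles are in the left half-plane. System is stable.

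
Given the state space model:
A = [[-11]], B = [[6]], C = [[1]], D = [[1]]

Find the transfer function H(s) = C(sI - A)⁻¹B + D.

(sI - A)⁻¹ = 1/(s + 11). H(s) = 1×6/(s + 11) + 1 = (s + 17)/(s + 11).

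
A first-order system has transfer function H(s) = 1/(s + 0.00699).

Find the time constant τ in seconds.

For H(s) = 1/(s + 1/τ), the pole is at -1/τ = -0.00699, so τ = 1/0.00699 = 143.1 s.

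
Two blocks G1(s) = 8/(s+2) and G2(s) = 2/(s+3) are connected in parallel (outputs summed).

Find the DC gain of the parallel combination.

Parallel: G_eq = G1 + G2. DC gain = G1(0) + G2(0) = 8/2 + 2/3 = 4 + 0.6667 = 4.6667.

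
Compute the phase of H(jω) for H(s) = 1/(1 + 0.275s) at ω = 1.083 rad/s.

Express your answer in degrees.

Phase = -arctan(ωτ) = -arctan(1.083 × 0.275) = -16.6°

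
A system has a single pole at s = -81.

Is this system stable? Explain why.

Pole at s = -81 is in the left half-plane. Stable.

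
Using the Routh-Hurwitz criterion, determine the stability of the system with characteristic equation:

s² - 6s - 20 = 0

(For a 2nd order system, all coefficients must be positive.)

Coefficients: 1, -6, -20. b=-6, c=-20 not positive, so system is unstable.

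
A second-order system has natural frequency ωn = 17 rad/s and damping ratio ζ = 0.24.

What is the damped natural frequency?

ωd = ωn√(1 - ζ²) = 17√(1 - 0.24²) = 16.5 rad/s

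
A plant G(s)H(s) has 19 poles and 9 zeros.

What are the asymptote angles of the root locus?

n - m = 19 - 9 = 10. Angles: θk = (2k + 1)·180°/10 = 18°, 54°, 90°, 126°, 162°, 198°, 234°, 270°, 306°, 342°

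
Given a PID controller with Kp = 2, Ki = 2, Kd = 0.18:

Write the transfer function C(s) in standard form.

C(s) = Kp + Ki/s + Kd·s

Substituting values: C(s) = 2 + 2/s + 0.18s = (0.18s² + 2s + 2)/s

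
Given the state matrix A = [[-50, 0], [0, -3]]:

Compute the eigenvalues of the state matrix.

For diagonal matrix, eigenvalues are diagonal entries: λ₁ = -50, λ₂ = -3.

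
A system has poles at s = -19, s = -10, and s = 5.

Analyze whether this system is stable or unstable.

Pole(s) at s = 5 are not in the left half-plane. System is unstable.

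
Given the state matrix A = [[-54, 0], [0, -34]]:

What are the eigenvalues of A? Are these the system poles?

For diagonal matrix, eigenvalues are diagonal entries: λ₁ = -54, λ₂ = -34. Eigenvalues of A = system poles.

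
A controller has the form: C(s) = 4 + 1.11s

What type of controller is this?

This is a Proportional-Derivative (PD) controller.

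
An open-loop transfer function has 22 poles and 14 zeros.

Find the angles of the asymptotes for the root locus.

n - m = 22 - 14 = 8. Angles: θk = (2k + 1)·180°/8 = 22.5°, 67.5°, 112.5°, 157.5°, 202.5°, 247.5°, 292.5°, 337.5°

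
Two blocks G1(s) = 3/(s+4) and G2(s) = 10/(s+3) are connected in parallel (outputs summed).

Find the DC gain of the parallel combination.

Parallel: G_eq = G1 + G2. DC gain = G1(0) + G2(0) = 3/4 + 10/3 = 0.75 + 3.3333 = 4.0833.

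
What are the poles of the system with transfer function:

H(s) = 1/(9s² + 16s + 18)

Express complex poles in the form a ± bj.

Discriminant = 16² - 4×9×18 = 256 - 648 = -392 < 0, so the poles are a complex conjugate pair s = (-16 ± j√392)/(2×9). Real part = -16/(2×9) = -16/18 ≈ -0.8889; imaginary part = ±√392/(2×9) ≈ 1.0999. Poles: s = -0.8889 ± 1.0999j.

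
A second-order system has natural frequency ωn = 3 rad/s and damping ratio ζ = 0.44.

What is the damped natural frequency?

ωd = ωn√(1 - ζ²) = 3√(1 - 0.44²) = 2.69 rad/s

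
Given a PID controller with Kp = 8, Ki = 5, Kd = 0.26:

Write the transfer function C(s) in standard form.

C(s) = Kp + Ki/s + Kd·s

Substituting values: C(s) = 8 + 5/s + 0.26s = (0.26s² + 8s + 5)/s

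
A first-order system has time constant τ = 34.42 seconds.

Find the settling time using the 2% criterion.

For first-order system, 2% settling time ≈ 4τ = 4 × 34.42 = 137.68 s.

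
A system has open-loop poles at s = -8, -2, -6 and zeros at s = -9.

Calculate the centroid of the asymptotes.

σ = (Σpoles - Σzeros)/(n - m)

σ = (Σpoles - Σzeros)/(n - m) = (-16 - (-9))/(3 - 1) = -7/2 = -3.5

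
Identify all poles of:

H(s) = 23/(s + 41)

Pole is where denominator = 0: s + 41 = 0, so s = -41.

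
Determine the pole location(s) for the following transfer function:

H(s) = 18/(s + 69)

Pole is where denominator = 0: s + 69 = 0, so s = -69.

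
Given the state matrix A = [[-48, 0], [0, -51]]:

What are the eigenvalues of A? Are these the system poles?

For diagonal matrix, eigenvalues are diagonal entries: λ₁ = -48, λ₂ = -51. Eigenvalues of A = system poles.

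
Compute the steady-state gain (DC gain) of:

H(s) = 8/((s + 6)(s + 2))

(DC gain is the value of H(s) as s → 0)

DC gain = H(0) = 8/(6 × 2) = 8/12 = 0.6667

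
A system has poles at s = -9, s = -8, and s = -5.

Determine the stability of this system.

All poles are in the left half-plane. System is stable.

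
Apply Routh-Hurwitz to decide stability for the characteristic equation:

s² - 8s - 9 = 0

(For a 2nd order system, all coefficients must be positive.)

Coefficients: 1, -8, -9. b=-8, c=-9 not positive, so system is unstable.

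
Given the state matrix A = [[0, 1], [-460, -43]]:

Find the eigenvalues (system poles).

det(A - λI) = λ² - (-43)λ + 460 = (λ - (-23))(λ - (-20)). Eigenvalues: -23, -20.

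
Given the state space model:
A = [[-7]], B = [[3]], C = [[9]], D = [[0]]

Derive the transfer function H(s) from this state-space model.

(sI - A)⁻¹ = 1/(s + 7). H(s) = 9 × 3/(s + 7) + 0 = 27/(s + 7).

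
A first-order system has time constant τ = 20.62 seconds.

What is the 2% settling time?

For first-order system, 2% settling time ≈ 4τ = 4 × 20.62 = 82.48 s.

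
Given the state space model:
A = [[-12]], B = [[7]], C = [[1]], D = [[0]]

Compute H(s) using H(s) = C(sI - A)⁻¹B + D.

(sI - A)⁻¹ = 1/(s + 12). H(s) = 1 × 7/(s + 12) + 0 = 7/(s + 12).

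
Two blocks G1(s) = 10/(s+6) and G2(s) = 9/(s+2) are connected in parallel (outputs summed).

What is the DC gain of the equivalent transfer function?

Parallel: G_eq = G1 + G2. DC gain = G1(0) + G2(0) = 10/6 + 9/2 = 1.6667 + 4.5 = 6.1667.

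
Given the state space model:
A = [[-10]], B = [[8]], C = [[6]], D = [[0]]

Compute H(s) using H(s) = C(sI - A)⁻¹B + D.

(sI - A)⁻¹ = 1/(s + 10). H(s) = 6 × 8/(s + 10) + 0 = 48/(s + 10).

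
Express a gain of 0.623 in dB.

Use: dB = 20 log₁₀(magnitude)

dB = 20 log₁₀(0.623) = -4.1 dB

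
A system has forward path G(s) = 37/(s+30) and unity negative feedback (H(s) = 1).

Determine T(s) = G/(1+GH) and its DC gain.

T(s) = G/(1+GH) = [37/(s+30)] / [1 + 37/(s+30)] = 37/(s+30+37) = 37/(s+67). DC gain = 37/67 = 0.5522.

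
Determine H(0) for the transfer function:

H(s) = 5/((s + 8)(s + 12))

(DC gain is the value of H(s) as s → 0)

DC gain = H(0) = 5/(8 × 12) = 5/96 = 0.0521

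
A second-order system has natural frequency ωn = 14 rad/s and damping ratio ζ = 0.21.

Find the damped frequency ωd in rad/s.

ωd = ωn√(1 - ζ²) = 14√(1 - 0.21²) = 13.69 rad/s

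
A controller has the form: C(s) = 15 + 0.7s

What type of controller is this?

This is a Proportional-Derivative (PD) controller.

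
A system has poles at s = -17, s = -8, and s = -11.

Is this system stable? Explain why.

All poles are in the left half-plane. System is stable.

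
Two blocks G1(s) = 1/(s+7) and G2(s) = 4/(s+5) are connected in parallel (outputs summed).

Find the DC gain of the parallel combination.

Parallel: G_eq = G1 + G2. DC gain = G1(0) + G2(0) = 1/7 + 4/5 = 0.1429 + 0.8 = 0.9429.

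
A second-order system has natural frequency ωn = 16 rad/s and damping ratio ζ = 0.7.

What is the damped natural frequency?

ωd = ωn√(1 - ζ²) = 16√(1 - 0.7²) = 11.43 rad/s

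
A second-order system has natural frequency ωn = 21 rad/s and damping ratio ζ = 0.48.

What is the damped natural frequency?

ωd = ωn√(1 - ζ²) = 21√(1 - 0.48²) = 18.42 rad/s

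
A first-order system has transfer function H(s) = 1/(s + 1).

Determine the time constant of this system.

For H(s) = 1/(s + 1/τ), the pole is at -1/τ = -1, so τ = 1/1 = 1 s.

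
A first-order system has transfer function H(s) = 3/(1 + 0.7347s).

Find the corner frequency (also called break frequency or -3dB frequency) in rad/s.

Corner frequency = 1/τ = 1/0.7347 = 1.361 rad/s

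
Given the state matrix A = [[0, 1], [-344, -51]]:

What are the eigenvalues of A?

det(A - λI) = λ² - (-51)λ + 344 = (λ - (-8))(λ - (-43)). Eigenvalues: -8, -43.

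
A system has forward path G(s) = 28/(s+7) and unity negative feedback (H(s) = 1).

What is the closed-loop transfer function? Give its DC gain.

T(s) = G/(1+GH) = [28/(s+7)] / [1 + 28/(s+7)] = 28/(s+7+28) = 28/(s+35). DC gain = 28/35 = 0.8.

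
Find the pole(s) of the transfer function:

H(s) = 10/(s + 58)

Pole is where denominator = 0: s + 58 = 0, so s = -58.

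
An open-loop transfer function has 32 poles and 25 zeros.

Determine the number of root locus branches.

Root locus has n branches where n = number of poles = 32.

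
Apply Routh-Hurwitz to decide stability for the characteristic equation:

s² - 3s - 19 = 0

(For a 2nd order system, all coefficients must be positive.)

Coefficients: 1, -3, -19. b=-3, c=-19 not positive, so system is unstable.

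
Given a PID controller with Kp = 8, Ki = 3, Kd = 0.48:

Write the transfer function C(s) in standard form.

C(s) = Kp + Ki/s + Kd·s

Substituting values: C(s) = 8 + 3/s + 0.48s = (0.48s² + 8s + 3)/s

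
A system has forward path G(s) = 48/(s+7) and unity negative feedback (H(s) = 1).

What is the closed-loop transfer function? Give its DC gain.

T(s) = G/(1+GH) = [48/(s+7)] / [1 + 48/(s+7)] = 48/(s+7+48) = 48/(s+55). DC gain = 48/55 = 0.8727.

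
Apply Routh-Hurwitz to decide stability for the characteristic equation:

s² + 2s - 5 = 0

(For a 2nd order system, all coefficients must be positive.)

Coefficients: 1, 2, -5. c=-5 not positive, so system is unstable.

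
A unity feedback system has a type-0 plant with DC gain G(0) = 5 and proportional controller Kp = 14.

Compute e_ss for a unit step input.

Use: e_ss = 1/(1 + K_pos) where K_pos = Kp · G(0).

K_pos = Kp · G(0) = 14 × 5 = 70. e_ss = 1/(1 + 70) = 0.0141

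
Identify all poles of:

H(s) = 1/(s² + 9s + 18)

Discriminant = 9² - 4×1×18 = 81 - 72 = 9 > 0, so two distinct real poles. Using quadratic formula: s = (-9 ± √9)/(2×1) = (-9 ± √9)/2, with √9 = 3. s₁ = -6/2 = -3, s₂ = -12/2 = -6. Poles: s₁ = -3, s₂ = -6.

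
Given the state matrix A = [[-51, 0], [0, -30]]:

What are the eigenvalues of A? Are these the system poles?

For diagonal matrix, eigenvalues are diagonal entries: λ₁ = -51, λ₂ = -30. Eigenvalues of A = system poles.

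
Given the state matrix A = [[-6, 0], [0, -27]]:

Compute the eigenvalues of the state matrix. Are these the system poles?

For diagonal matrix, eigenvalues are diagonal entries: λ₁ = -6, λ₂ = -27. Eigenvalues of A = system poles.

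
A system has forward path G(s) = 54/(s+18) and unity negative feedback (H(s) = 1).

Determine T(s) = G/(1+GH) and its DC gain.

T(s) = G/(1+GH) = [54/(s+18)] / [1 + 54/(s+18)] = 54/(s+18+54) = 54/(s+72). DC gain = 54/72 = 0.75.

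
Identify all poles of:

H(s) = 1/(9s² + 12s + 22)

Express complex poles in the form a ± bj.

Discriminant = 12² - 4×9×22 = 144 - 792 = -648 < 0, so the poles are a complex conjugate pair s = (-12 ± j√648)/(2×9). Real part = -12/(2×9) = -12/18 ≈ -0.6667; imaginary part = ±√648/(2×9) ≈ 1.4142. Poles: s = -0.6667 ± 1.4142j.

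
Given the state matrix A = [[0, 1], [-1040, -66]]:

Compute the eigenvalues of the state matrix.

det(A - λI) = λ² - (-66)λ + 1040 = (λ - (-26))(λ - (-40)). Eigenvalues: -26, -40.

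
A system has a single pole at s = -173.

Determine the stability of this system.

Pole at s = -173 is in the left half-plane. Stable.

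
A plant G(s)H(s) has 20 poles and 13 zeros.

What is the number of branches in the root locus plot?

Root locus has n branches where n = number of poles = 20.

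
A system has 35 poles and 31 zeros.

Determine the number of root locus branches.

Root locus has n branches where n = number of poles = 35.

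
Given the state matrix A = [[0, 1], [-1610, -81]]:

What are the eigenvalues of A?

det(A - λI) = λ² - (-81)λ + 1610 = (λ - (-46))(λ - (-35)). Eigenvalues: -46, -35.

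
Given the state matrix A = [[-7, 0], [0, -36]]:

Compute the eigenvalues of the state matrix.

For diagonal matrix, eigenvalues are diagonal entries: λ₁ = -7, λ₂ = -36.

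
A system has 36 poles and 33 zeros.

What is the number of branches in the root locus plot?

Root locus has n branches where n = number of poles = 36.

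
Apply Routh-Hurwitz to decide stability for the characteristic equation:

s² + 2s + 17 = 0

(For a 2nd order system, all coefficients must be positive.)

Coefficients: 1, 2, 17. All positive, so system is stable.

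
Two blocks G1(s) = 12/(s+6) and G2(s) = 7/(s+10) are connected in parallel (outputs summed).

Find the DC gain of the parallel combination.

Parallel: G_eq = G1 + G2. DC gain = G1(0) + G2(0) = 12/6 + 7/10 = 2 + 0.7 = 2.7.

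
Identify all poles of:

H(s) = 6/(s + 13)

Pole is where denominator = 0: s + 13 = 0, so s = -13.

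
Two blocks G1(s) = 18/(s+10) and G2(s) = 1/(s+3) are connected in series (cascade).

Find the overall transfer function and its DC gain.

Series: multiply transfer functions. G_eq = 18/(s+10) × 1/(s+3) = 18/((s+10)(s+3)). DC gain = 18/(10×3) = 0.6.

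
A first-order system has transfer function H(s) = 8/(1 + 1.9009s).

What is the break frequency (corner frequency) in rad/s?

Corner frequency = 1/τ = 1/1.9009 = 0.526 rad/s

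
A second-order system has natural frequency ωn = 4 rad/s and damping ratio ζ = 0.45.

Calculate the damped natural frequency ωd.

ωd = ωn√(1 - ζ²) = 4√(1 - 0.45²) = 3.57 rad/s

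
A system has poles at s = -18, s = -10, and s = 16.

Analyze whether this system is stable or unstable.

Pole(s) at s = 16 are not in the left half-plane. System is unstable.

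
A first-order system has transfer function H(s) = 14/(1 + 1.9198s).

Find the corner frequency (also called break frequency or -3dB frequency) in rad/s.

Corner frequency = 1/τ = 1/1.9198 = 0.521 rad/s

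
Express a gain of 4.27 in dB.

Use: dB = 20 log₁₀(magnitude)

dB = 20 log₁₀(4.27) = 12.6 dB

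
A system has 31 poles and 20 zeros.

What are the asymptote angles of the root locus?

n - m = 31 - 20 = 11. Angles: θk = (2k + 1)·180°/11 = 16.36°, 49.09°, 81.82°, 114.55°, 147.27°, 180°, 212.73°, 245.45°, 278.18°, 310.91°, 343.64°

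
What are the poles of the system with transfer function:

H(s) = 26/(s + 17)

Pole is where denominator = 0: s + 17 = 0, so s = -17.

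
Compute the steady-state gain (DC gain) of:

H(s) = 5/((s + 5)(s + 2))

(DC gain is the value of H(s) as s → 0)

DC gain = H(0) = 5/(5 × 2) = 5/10 = 0.5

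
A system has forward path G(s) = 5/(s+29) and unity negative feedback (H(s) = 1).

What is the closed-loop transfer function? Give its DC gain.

T(s) = G/(1+GH) = [5/(s+29)] / [1 + 5/(s+29)] = 5/(s+29+5) = 5/(s+34). DC gain = 5/34 = 0.1471.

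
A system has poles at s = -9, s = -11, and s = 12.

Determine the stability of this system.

Pole(s) at s = 12 are not in the left half-plane. System is unstable.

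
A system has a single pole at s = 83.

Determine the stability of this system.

Pole at s = 83 is in the right half-plane. Unstable.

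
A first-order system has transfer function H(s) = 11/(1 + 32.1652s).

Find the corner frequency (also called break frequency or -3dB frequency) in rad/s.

Corner frequency = 1/τ = 1/32.1652 = 0.031 rad/s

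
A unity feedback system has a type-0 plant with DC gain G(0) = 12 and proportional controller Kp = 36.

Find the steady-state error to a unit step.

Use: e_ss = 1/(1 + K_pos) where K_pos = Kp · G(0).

K_pos = Kp · G(0) = 36 × 12 = 432. e_ss = 1/(1 + 432) = 0.0023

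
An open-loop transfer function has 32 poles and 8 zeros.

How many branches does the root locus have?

Root locus has n branches where n = number of poles = 32.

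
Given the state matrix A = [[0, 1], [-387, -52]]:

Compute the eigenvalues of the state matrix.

det(A - λI) = λ² - (-52)λ + 387 = (λ - (-9))(λ - (-43)). Eigenvalues: -9, -43.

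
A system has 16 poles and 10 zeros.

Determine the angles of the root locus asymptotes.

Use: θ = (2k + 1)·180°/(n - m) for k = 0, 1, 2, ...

n - m = 16 - 10 = 6. Angles: θk = (2k + 1)·180°/6 = 30°, 90°, 150°, 210°, 270°, 330°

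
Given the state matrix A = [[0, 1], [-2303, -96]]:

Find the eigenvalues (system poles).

det(A - λI) = λ² - (-96)λ + 2303 = (λ - (-49))(λ - (-47)). Eigenvalues: -49, -47.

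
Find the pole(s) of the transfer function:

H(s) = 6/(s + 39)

Pole is where denominator = 0: s + 39 = 0, so s = -39.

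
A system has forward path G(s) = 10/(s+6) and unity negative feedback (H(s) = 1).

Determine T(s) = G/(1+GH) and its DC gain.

T(s) = G/(1+GH) = [10/(s+6)] / [1 + 10/(s+6)] = 10/(s+6+10) = 10/(s+16). DC gain = 10/16 = 0.625.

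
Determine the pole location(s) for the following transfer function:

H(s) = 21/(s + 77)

Pole is where denominator = 0: s + 77 = 0, so s = -77.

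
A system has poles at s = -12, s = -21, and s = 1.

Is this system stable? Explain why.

Pole(s) at s = 1 are not in the left half-plane. System is unstable.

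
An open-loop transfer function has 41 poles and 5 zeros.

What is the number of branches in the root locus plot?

Root locus has n branches where n = number of poles = 41.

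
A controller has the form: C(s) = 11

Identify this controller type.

This is a Proportional (P) controller.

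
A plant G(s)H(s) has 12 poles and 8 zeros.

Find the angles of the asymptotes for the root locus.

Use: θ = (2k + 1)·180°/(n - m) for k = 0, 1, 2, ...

n - m = 12 - 8 = 4. Angles: θk = (2k + 1)·180°/4 = 45°, 135°, 225°, 315°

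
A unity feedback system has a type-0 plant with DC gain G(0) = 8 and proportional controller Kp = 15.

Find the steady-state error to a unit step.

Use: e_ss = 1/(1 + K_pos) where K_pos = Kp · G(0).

K_pos = Kp · G(0) = 15 × 8 = 120. e_ss = 1/(1 + 120) = 0.0083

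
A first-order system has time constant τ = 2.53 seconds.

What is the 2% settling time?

For first-order system, 2% settling time ≈ 4τ = 4 × 2.53 = 10.12 s.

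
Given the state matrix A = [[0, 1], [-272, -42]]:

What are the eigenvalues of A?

det(A - λI) = λ² - (-42)λ + 272 = (λ - (-8))(λ - (-34)). Eigenvalues: -8, -34.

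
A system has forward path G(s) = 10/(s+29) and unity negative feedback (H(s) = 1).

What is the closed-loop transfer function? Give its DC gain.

T(s) = G/(1+GH) = [10/(s+29)] / [1 + 10/(s+29)] = 10/(s+29+10) = 10/(s+39). DC gain = 10/39 = 0.2564.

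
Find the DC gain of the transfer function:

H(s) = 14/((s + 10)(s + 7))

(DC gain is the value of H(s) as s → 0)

DC gain = H(0) = 14/(10 × 7) = 14/70 = 0.2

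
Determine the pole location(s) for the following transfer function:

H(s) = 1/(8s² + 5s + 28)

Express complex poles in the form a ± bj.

Discriminant = 5² - 4×8×28 = 25 - 896 = -871 < 0, so the poles are a complex conjugate pair s = (-5 ± j√871)/(2×8). Real part = -5/(2×8) = -5/16 = -0.3125; imaginary part = ±√871/(2×8) ≈ 1.8445. Poles: s = -0.3125 ± 1.8445j.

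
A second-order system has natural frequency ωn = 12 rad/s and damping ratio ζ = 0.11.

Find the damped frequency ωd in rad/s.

ωd = ωn√(1 - ζ²) = 12√(1 - 0.11²) = 11.93 rad/s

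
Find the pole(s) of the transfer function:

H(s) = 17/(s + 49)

Pole is where denominator = 0: s + 49 = 0, so s = -49.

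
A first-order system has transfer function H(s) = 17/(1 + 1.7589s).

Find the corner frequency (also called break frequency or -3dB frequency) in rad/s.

Corner frequency = 1/τ = 1/1.7589 = 0.569 rad/s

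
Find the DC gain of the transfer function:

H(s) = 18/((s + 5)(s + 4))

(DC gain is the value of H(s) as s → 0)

DC gain = H(0) = 18/(5 × 4) = 18/20 = 0.9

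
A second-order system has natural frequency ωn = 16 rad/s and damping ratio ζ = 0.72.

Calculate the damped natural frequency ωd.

ωd = ωn√(1 - ζ²) = 16√(1 - 0.72²) = 11.1 rad/s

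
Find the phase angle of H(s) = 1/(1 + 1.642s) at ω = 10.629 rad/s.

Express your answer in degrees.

Phase = -arctan(ωτ) = -arctan(10.629 × 1.642) = -86.7°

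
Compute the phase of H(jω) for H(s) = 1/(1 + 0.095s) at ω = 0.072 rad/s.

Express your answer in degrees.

Phase = -arctan(ωτ) = -arctan(0.072 × 0.095) = -0.4°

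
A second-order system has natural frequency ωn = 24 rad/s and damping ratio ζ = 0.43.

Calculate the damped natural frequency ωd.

ωd = ωn√(1 - ζ²) = 24√(1 - 0.43²) = 21.67 rad/s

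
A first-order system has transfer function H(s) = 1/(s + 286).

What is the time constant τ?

For H(s) = 1/(s + 1/τ), the pole is at -1/τ = -286, so τ = 1/286 = 0.0035 s.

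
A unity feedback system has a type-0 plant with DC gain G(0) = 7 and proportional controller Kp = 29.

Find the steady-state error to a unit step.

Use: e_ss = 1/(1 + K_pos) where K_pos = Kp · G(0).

K_pos = Kp · G(0) = 29 × 7 = 203. e_ss = 1/(1 + 203) = 0.0049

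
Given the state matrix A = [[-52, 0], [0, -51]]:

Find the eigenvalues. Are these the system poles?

For diagonal matrix, eigenvalues are diagonal entries: λ₁ = -52, λ₂ = -51. Eigenvalues of A = system poles.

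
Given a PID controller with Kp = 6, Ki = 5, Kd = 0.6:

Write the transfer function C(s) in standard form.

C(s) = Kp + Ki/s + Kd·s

Substituting values: C(s) = 6 + 5/s + 0.6s = (0.6s² + 6s + 5)/s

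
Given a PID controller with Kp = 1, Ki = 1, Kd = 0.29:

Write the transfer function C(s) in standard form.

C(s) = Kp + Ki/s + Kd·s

Substituting values: C(s) = 1 + 1/s + 0.29s = (0.29s² + s + 1)/s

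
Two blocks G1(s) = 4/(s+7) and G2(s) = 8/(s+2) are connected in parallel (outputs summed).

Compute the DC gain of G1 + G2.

Parallel: G_eq = G1 + G2. DC gain = G1(0) + G2(0) = 4/7 + 8/2 = 0.5714 + 4 = 4.5714.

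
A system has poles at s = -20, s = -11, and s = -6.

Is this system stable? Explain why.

All poles are in the left half-plane. System is stable.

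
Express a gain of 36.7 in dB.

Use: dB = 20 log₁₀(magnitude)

dB = 20 log₁₀(36.7) = 31.3 dB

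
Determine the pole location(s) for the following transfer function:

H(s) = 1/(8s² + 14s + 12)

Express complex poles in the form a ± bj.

Discriminant = 14² - 4×8×12 = 196 - 384 = -188 < 0, so the poles are a complex conjugate pair s = (-14 ± j√188)/(2×8). Real part = -14/(2×8) = -14/16 = -0.875; imaginary part = ±√188/(2×8) ≈ 0.8570. Poles: s = -0.875 ± 0.8570j.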